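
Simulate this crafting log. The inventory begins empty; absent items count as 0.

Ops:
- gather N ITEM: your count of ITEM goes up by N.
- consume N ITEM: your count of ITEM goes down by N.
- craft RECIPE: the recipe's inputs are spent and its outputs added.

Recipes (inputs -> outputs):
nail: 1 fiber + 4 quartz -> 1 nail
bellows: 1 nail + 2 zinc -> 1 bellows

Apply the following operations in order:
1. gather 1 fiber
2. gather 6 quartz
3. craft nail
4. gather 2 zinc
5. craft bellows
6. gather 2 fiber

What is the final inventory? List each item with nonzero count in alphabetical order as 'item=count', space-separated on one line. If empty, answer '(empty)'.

After 1 (gather 1 fiber): fiber=1
After 2 (gather 6 quartz): fiber=1 quartz=6
After 3 (craft nail): nail=1 quartz=2
After 4 (gather 2 zinc): nail=1 quartz=2 zinc=2
After 5 (craft bellows): bellows=1 quartz=2
After 6 (gather 2 fiber): bellows=1 fiber=2 quartz=2

Answer: bellows=1 fiber=2 quartz=2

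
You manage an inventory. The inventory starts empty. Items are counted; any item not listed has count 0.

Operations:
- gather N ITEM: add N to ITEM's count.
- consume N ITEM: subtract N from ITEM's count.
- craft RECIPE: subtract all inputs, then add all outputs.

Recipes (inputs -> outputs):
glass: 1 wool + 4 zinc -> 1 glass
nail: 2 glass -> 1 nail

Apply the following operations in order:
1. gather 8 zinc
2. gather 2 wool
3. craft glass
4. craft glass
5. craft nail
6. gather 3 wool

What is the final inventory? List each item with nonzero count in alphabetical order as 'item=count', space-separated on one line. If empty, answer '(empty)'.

After 1 (gather 8 zinc): zinc=8
After 2 (gather 2 wool): wool=2 zinc=8
After 3 (craft glass): glass=1 wool=1 zinc=4
After 4 (craft glass): glass=2
After 5 (craft nail): nail=1
After 6 (gather 3 wool): nail=1 wool=3

Answer: nail=1 wool=3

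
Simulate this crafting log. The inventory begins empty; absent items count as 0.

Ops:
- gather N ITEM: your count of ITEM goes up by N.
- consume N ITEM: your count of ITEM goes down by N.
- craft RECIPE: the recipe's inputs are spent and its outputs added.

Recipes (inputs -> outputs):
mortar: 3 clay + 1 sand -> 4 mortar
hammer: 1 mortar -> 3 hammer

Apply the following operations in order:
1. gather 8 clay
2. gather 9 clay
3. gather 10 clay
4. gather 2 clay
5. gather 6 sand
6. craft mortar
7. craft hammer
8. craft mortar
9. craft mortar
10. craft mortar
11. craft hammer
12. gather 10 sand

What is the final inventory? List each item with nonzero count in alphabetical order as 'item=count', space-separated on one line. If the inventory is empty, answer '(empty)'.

Answer: clay=17 hammer=6 mortar=14 sand=12

Derivation:
After 1 (gather 8 clay): clay=8
After 2 (gather 9 clay): clay=17
After 3 (gather 10 clay): clay=27
After 4 (gather 2 clay): clay=29
After 5 (gather 6 sand): clay=29 sand=6
After 6 (craft mortar): clay=26 mortar=4 sand=5
After 7 (craft hammer): clay=26 hammer=3 mortar=3 sand=5
After 8 (craft mortar): clay=23 hammer=3 mortar=7 sand=4
After 9 (craft mortar): clay=20 hammer=3 mortar=11 sand=3
After 10 (craft mortar): clay=17 hammer=3 mortar=15 sand=2
After 11 (craft hammer): clay=17 hammer=6 mortar=14 sand=2
After 12 (gather 10 sand): clay=17 hammer=6 mortar=14 sand=12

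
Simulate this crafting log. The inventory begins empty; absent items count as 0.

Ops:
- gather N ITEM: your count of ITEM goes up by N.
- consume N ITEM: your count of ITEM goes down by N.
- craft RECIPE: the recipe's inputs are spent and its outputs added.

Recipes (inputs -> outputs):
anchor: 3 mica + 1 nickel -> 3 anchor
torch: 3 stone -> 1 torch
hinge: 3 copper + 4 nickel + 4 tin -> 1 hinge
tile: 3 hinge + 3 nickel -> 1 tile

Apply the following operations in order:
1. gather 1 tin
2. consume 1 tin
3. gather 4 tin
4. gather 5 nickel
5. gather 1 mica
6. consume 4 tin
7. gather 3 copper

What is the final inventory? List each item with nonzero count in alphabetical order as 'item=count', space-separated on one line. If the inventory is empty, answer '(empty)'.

Answer: copper=3 mica=1 nickel=5

Derivation:
After 1 (gather 1 tin): tin=1
After 2 (consume 1 tin): (empty)
After 3 (gather 4 tin): tin=4
After 4 (gather 5 nickel): nickel=5 tin=4
After 5 (gather 1 mica): mica=1 nickel=5 tin=4
After 6 (consume 4 tin): mica=1 nickel=5
After 7 (gather 3 copper): copper=3 mica=1 nickel=5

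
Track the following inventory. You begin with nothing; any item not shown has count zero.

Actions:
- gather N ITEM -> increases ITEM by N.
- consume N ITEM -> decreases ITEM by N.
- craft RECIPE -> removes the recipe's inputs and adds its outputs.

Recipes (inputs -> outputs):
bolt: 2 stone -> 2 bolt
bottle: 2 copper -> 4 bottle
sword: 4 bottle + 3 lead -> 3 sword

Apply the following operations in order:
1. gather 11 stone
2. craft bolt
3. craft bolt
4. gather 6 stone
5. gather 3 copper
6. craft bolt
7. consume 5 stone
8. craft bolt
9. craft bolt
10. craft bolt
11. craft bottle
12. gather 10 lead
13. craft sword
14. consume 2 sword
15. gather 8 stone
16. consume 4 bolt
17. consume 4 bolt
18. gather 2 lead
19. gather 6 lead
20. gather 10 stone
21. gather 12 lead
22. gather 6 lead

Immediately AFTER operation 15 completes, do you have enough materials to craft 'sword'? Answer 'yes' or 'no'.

After 1 (gather 11 stone): stone=11
After 2 (craft bolt): bolt=2 stone=9
After 3 (craft bolt): bolt=4 stone=7
After 4 (gather 6 stone): bolt=4 stone=13
After 5 (gather 3 copper): bolt=4 copper=3 stone=13
After 6 (craft bolt): bolt=6 copper=3 stone=11
After 7 (consume 5 stone): bolt=6 copper=3 stone=6
After 8 (craft bolt): bolt=8 copper=3 stone=4
After 9 (craft bolt): bolt=10 copper=3 stone=2
After 10 (craft bolt): bolt=12 copper=3
After 11 (craft bottle): bolt=12 bottle=4 copper=1
After 12 (gather 10 lead): bolt=12 bottle=4 copper=1 lead=10
After 13 (craft sword): bolt=12 copper=1 lead=7 sword=3
After 14 (consume 2 sword): bolt=12 copper=1 lead=7 sword=1
After 15 (gather 8 stone): bolt=12 copper=1 lead=7 stone=8 sword=1

Answer: no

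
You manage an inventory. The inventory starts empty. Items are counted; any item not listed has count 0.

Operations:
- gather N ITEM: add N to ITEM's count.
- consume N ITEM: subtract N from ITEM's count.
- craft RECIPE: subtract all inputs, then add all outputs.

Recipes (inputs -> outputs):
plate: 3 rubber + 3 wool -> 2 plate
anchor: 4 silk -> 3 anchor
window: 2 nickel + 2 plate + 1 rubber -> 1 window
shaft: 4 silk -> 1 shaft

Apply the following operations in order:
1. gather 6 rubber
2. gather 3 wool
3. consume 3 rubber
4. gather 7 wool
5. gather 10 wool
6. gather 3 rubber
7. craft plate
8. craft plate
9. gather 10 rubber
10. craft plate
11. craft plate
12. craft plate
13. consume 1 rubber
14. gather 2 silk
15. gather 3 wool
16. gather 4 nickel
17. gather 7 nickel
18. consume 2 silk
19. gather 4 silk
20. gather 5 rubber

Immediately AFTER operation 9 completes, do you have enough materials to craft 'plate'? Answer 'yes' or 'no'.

Answer: yes

Derivation:
After 1 (gather 6 rubber): rubber=6
After 2 (gather 3 wool): rubber=6 wool=3
After 3 (consume 3 rubber): rubber=3 wool=3
After 4 (gather 7 wool): rubber=3 wool=10
After 5 (gather 10 wool): rubber=3 wool=20
After 6 (gather 3 rubber): rubber=6 wool=20
After 7 (craft plate): plate=2 rubber=3 wool=17
After 8 (craft plate): plate=4 wool=14
After 9 (gather 10 rubber): plate=4 rubber=10 wool=14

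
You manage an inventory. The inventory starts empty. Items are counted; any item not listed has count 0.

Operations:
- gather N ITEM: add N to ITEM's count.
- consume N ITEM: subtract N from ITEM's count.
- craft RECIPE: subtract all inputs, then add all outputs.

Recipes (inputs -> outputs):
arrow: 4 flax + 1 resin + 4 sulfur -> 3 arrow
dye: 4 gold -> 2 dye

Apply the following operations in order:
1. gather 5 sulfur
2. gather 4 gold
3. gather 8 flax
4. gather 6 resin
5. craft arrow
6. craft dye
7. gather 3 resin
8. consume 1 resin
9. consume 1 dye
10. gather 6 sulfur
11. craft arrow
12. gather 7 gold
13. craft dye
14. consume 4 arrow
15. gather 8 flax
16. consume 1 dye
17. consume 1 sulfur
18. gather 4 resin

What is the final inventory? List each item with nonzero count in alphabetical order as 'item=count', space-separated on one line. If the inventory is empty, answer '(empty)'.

After 1 (gather 5 sulfur): sulfur=5
After 2 (gather 4 gold): gold=4 sulfur=5
After 3 (gather 8 flax): flax=8 gold=4 sulfur=5
After 4 (gather 6 resin): flax=8 gold=4 resin=6 sulfur=5
After 5 (craft arrow): arrow=3 flax=4 gold=4 resin=5 sulfur=1
After 6 (craft dye): arrow=3 dye=2 flax=4 resin=5 sulfur=1
After 7 (gather 3 resin): arrow=3 dye=2 flax=4 resin=8 sulfur=1
After 8 (consume 1 resin): arrow=3 dye=2 flax=4 resin=7 sulfur=1
After 9 (consume 1 dye): arrow=3 dye=1 flax=4 resin=7 sulfur=1
After 10 (gather 6 sulfur): arrow=3 dye=1 flax=4 resin=7 sulfur=7
After 11 (craft arrow): arrow=6 dye=1 resin=6 sulfur=3
After 12 (gather 7 gold): arrow=6 dye=1 gold=7 resin=6 sulfur=3
After 13 (craft dye): arrow=6 dye=3 gold=3 resin=6 sulfur=3
After 14 (consume 4 arrow): arrow=2 dye=3 gold=3 resin=6 sulfur=3
After 15 (gather 8 flax): arrow=2 dye=3 flax=8 gold=3 resin=6 sulfur=3
After 16 (consume 1 dye): arrow=2 dye=2 flax=8 gold=3 resin=6 sulfur=3
After 17 (consume 1 sulfur): arrow=2 dye=2 flax=8 gold=3 resin=6 sulfur=2
After 18 (gather 4 resin): arrow=2 dye=2 flax=8 gold=3 resin=10 sulfur=2

Answer: arrow=2 dye=2 flax=8 gold=3 resin=10 sulfur=2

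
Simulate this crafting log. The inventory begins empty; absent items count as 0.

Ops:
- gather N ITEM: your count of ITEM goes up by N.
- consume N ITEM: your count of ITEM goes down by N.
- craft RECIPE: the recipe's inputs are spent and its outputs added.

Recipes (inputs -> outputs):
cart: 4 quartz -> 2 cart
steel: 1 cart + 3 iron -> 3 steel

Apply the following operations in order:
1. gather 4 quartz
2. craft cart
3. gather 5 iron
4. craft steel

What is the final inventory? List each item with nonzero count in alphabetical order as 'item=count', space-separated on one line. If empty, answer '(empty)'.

After 1 (gather 4 quartz): quartz=4
After 2 (craft cart): cart=2
After 3 (gather 5 iron): cart=2 iron=5
After 4 (craft steel): cart=1 iron=2 steel=3

Answer: cart=1 iron=2 steel=3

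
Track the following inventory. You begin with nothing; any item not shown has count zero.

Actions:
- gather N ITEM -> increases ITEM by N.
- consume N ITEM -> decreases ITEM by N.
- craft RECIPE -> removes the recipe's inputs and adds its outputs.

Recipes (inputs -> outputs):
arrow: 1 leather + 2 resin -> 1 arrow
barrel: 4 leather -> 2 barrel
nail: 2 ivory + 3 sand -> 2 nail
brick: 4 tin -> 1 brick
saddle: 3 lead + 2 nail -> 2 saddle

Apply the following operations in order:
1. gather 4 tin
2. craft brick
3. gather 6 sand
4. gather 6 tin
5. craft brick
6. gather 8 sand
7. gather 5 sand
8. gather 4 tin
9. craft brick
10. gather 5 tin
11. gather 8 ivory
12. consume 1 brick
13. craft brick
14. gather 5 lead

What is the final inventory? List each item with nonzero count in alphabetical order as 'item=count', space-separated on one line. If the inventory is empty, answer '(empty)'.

Answer: brick=3 ivory=8 lead=5 sand=19 tin=3

Derivation:
After 1 (gather 4 tin): tin=4
After 2 (craft brick): brick=1
After 3 (gather 6 sand): brick=1 sand=6
After 4 (gather 6 tin): brick=1 sand=6 tin=6
After 5 (craft brick): brick=2 sand=6 tin=2
After 6 (gather 8 sand): brick=2 sand=14 tin=2
After 7 (gather 5 sand): brick=2 sand=19 tin=2
After 8 (gather 4 tin): brick=2 sand=19 tin=6
After 9 (craft brick): brick=3 sand=19 tin=2
After 10 (gather 5 tin): brick=3 sand=19 tin=7
After 11 (gather 8 ivory): brick=3 ivory=8 sand=19 tin=7
After 12 (consume 1 brick): brick=2 ivory=8 sand=19 tin=7
After 13 (craft brick): brick=3 ivory=8 sand=19 tin=3
After 14 (gather 5 lead): brick=3 ivory=8 lead=5 sand=19 tin=3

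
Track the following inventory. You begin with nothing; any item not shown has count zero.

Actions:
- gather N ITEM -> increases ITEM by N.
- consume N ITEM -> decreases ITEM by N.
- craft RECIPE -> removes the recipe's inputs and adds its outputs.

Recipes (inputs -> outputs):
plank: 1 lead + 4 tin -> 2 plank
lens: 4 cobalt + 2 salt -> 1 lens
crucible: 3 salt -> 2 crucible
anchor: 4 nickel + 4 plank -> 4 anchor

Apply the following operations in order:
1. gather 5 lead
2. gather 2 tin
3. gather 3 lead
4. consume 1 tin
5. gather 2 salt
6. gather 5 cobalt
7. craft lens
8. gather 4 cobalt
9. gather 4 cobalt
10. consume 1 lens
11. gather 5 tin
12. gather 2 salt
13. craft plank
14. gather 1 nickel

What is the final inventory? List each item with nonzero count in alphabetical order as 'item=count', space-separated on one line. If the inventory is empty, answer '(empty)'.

After 1 (gather 5 lead): lead=5
After 2 (gather 2 tin): lead=5 tin=2
After 3 (gather 3 lead): lead=8 tin=2
After 4 (consume 1 tin): lead=8 tin=1
After 5 (gather 2 salt): lead=8 salt=2 tin=1
After 6 (gather 5 cobalt): cobalt=5 lead=8 salt=2 tin=1
After 7 (craft lens): cobalt=1 lead=8 lens=1 tin=1
After 8 (gather 4 cobalt): cobalt=5 lead=8 lens=1 tin=1
After 9 (gather 4 cobalt): cobalt=9 lead=8 lens=1 tin=1
After 10 (consume 1 lens): cobalt=9 lead=8 tin=1
After 11 (gather 5 tin): cobalt=9 lead=8 tin=6
After 12 (gather 2 salt): cobalt=9 lead=8 salt=2 tin=6
After 13 (craft plank): cobalt=9 lead=7 plank=2 salt=2 tin=2
After 14 (gather 1 nickel): cobalt=9 lead=7 nickel=1 plank=2 salt=2 tin=2

Answer: cobalt=9 lead=7 nickel=1 plank=2 salt=2 tin=2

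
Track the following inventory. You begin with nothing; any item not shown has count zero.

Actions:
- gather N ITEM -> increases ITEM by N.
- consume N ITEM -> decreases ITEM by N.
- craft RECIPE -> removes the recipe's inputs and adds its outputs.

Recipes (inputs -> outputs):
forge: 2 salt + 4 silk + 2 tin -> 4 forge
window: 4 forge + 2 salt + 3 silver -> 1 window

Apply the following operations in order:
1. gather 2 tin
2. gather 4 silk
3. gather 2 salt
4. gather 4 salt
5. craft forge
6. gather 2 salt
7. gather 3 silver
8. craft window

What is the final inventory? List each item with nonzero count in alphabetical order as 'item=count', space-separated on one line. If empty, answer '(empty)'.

After 1 (gather 2 tin): tin=2
After 2 (gather 4 silk): silk=4 tin=2
After 3 (gather 2 salt): salt=2 silk=4 tin=2
After 4 (gather 4 salt): salt=6 silk=4 tin=2
After 5 (craft forge): forge=4 salt=4
After 6 (gather 2 salt): forge=4 salt=6
After 7 (gather 3 silver): forge=4 salt=6 silver=3
After 8 (craft window): salt=4 window=1

Answer: salt=4 window=1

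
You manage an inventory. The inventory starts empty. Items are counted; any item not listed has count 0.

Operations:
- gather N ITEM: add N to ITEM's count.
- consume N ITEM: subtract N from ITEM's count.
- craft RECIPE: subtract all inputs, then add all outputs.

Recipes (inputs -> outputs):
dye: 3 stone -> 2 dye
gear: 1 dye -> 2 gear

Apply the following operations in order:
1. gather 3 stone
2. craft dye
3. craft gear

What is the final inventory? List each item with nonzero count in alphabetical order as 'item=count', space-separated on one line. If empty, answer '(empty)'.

After 1 (gather 3 stone): stone=3
After 2 (craft dye): dye=2
After 3 (craft gear): dye=1 gear=2

Answer: dye=1 gear=2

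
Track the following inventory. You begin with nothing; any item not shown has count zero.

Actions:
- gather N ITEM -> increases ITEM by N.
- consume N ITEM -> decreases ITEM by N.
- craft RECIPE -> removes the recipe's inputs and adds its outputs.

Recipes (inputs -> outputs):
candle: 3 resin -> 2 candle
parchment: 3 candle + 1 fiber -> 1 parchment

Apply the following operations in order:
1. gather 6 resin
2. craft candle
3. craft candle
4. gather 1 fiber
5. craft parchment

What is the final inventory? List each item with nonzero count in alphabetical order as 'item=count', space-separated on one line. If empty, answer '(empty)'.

Answer: candle=1 parchment=1

Derivation:
After 1 (gather 6 resin): resin=6
After 2 (craft candle): candle=2 resin=3
After 3 (craft candle): candle=4
After 4 (gather 1 fiber): candle=4 fiber=1
After 5 (craft parchment): candle=1 parchment=1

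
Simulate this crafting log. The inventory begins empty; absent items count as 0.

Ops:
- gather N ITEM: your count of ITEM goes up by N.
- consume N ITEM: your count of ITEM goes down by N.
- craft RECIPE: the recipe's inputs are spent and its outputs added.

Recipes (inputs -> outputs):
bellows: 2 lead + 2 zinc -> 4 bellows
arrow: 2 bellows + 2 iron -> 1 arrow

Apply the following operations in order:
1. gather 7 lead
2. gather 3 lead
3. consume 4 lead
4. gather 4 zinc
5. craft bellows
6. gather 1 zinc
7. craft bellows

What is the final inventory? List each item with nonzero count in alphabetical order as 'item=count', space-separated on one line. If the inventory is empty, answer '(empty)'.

Answer: bellows=8 lead=2 zinc=1

Derivation:
After 1 (gather 7 lead): lead=7
After 2 (gather 3 lead): lead=10
After 3 (consume 4 lead): lead=6
After 4 (gather 4 zinc): lead=6 zinc=4
After 5 (craft bellows): bellows=4 lead=4 zinc=2
After 6 (gather 1 zinc): bellows=4 lead=4 zinc=3
After 7 (craft bellows): bellows=8 lead=2 zinc=1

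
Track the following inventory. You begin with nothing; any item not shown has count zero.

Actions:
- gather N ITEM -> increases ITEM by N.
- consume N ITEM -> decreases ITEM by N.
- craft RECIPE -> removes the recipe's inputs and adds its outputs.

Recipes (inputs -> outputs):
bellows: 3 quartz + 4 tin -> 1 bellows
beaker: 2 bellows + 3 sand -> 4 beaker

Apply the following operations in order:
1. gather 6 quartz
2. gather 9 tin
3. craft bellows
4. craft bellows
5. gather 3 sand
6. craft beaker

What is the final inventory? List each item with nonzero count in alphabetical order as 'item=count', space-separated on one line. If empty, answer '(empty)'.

After 1 (gather 6 quartz): quartz=6
After 2 (gather 9 tin): quartz=6 tin=9
After 3 (craft bellows): bellows=1 quartz=3 tin=5
After 4 (craft bellows): bellows=2 tin=1
After 5 (gather 3 sand): bellows=2 sand=3 tin=1
After 6 (craft beaker): beaker=4 tin=1

Answer: beaker=4 tin=1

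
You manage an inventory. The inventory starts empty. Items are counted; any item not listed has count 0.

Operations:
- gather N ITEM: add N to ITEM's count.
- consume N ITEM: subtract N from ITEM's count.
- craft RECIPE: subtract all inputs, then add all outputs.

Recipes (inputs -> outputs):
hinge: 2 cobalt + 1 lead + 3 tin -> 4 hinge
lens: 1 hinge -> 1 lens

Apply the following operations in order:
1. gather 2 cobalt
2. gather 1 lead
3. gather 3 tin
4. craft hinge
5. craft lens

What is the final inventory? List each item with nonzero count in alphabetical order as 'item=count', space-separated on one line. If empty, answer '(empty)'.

After 1 (gather 2 cobalt): cobalt=2
After 2 (gather 1 lead): cobalt=2 lead=1
After 3 (gather 3 tin): cobalt=2 lead=1 tin=3
After 4 (craft hinge): hinge=4
After 5 (craft lens): hinge=3 lens=1

Answer: hinge=3 lens=1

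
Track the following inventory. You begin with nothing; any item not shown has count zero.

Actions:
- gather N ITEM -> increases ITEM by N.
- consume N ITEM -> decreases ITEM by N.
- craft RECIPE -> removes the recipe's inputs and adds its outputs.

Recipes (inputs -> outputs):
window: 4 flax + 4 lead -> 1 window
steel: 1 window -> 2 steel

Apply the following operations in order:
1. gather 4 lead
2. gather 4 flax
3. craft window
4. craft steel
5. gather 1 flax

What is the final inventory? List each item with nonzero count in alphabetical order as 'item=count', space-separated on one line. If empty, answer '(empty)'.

Answer: flax=1 steel=2

Derivation:
After 1 (gather 4 lead): lead=4
After 2 (gather 4 flax): flax=4 lead=4
After 3 (craft window): window=1
After 4 (craft steel): steel=2
After 5 (gather 1 flax): flax=1 steel=2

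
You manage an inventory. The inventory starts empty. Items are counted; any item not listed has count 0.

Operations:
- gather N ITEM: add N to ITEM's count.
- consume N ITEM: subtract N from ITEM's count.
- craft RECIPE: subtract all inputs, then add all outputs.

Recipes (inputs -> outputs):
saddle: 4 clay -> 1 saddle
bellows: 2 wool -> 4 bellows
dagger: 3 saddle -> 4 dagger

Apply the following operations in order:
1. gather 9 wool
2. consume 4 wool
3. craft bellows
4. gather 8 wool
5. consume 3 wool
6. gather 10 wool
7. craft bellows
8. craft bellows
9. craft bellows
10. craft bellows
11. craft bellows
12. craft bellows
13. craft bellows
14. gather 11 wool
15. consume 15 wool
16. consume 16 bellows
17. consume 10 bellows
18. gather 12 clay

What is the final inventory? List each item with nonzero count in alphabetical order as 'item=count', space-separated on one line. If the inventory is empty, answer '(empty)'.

Answer: bellows=6 clay=12

Derivation:
After 1 (gather 9 wool): wool=9
After 2 (consume 4 wool): wool=5
After 3 (craft bellows): bellows=4 wool=3
After 4 (gather 8 wool): bellows=4 wool=11
After 5 (consume 3 wool): bellows=4 wool=8
After 6 (gather 10 wool): bellows=4 wool=18
After 7 (craft bellows): bellows=8 wool=16
After 8 (craft bellows): bellows=12 wool=14
After 9 (craft bellows): bellows=16 wool=12
After 10 (craft bellows): bellows=20 wool=10
After 11 (craft bellows): bellows=24 wool=8
After 12 (craft bellows): bellows=28 wool=6
After 13 (craft bellows): bellows=32 wool=4
After 14 (gather 11 wool): bellows=32 wool=15
After 15 (consume 15 wool): bellows=32
After 16 (consume 16 bellows): bellows=16
After 17 (consume 10 bellows): bellows=6
After 18 (gather 12 clay): bellows=6 clay=12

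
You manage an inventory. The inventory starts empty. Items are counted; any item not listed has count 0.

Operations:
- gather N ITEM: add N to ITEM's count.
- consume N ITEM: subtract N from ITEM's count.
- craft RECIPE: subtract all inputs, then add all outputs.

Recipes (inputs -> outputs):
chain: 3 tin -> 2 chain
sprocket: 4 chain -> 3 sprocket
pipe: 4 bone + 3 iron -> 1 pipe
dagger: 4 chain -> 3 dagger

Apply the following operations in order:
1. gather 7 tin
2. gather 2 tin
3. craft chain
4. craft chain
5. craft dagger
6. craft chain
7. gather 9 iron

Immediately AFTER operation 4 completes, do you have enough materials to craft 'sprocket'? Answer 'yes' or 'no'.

Answer: yes

Derivation:
After 1 (gather 7 tin): tin=7
After 2 (gather 2 tin): tin=9
After 3 (craft chain): chain=2 tin=6
After 4 (craft chain): chain=4 tin=3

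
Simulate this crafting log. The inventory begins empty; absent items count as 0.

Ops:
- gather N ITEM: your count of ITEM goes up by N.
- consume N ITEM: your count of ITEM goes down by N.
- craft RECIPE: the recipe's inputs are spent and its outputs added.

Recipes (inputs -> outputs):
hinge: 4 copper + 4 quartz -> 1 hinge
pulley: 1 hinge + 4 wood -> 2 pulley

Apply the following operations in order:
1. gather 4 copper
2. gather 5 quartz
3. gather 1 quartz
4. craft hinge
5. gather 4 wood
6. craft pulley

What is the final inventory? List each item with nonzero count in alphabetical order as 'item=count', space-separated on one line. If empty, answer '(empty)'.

After 1 (gather 4 copper): copper=4
After 2 (gather 5 quartz): copper=4 quartz=5
After 3 (gather 1 quartz): copper=4 quartz=6
After 4 (craft hinge): hinge=1 quartz=2
After 5 (gather 4 wood): hinge=1 quartz=2 wood=4
After 6 (craft pulley): pulley=2 quartz=2

Answer: pulley=2 quartz=2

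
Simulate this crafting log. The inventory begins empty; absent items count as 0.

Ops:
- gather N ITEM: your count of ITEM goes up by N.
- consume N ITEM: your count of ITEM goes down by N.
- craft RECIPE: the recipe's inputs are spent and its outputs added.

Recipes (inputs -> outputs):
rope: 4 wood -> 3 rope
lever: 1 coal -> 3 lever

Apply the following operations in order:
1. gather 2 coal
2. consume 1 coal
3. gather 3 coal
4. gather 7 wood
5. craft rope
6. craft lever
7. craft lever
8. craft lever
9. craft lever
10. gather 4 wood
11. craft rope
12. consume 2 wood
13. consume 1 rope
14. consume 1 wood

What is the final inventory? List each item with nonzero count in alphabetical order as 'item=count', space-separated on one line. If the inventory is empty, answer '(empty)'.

After 1 (gather 2 coal): coal=2
After 2 (consume 1 coal): coal=1
After 3 (gather 3 coal): coal=4
After 4 (gather 7 wood): coal=4 wood=7
After 5 (craft rope): coal=4 rope=3 wood=3
After 6 (craft lever): coal=3 lever=3 rope=3 wood=3
After 7 (craft lever): coal=2 lever=6 rope=3 wood=3
After 8 (craft lever): coal=1 lever=9 rope=3 wood=3
After 9 (craft lever): lever=12 rope=3 wood=3
After 10 (gather 4 wood): lever=12 rope=3 wood=7
After 11 (craft rope): lever=12 rope=6 wood=3
After 12 (consume 2 wood): lever=12 rope=6 wood=1
After 13 (consume 1 rope): lever=12 rope=5 wood=1
After 14 (consume 1 wood): lever=12 rope=5

Answer: lever=12 rope=5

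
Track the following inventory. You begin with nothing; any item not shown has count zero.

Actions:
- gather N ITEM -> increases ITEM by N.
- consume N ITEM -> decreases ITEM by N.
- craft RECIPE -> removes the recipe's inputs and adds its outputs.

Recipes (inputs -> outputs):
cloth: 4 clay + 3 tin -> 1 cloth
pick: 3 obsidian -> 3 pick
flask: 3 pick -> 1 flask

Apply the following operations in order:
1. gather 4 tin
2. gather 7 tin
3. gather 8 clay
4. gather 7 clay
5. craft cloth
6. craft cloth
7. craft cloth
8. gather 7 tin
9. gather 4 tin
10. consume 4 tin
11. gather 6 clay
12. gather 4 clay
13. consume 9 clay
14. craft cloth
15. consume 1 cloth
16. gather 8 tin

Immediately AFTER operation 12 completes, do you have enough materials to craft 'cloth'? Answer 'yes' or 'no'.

Answer: yes

Derivation:
After 1 (gather 4 tin): tin=4
After 2 (gather 7 tin): tin=11
After 3 (gather 8 clay): clay=8 tin=11
After 4 (gather 7 clay): clay=15 tin=11
After 5 (craft cloth): clay=11 cloth=1 tin=8
After 6 (craft cloth): clay=7 cloth=2 tin=5
After 7 (craft cloth): clay=3 cloth=3 tin=2
After 8 (gather 7 tin): clay=3 cloth=3 tin=9
After 9 (gather 4 tin): clay=3 cloth=3 tin=13
After 10 (consume 4 tin): clay=3 cloth=3 tin=9
After 11 (gather 6 clay): clay=9 cloth=3 tin=9
After 12 (gather 4 clay): clay=13 cloth=3 tin=9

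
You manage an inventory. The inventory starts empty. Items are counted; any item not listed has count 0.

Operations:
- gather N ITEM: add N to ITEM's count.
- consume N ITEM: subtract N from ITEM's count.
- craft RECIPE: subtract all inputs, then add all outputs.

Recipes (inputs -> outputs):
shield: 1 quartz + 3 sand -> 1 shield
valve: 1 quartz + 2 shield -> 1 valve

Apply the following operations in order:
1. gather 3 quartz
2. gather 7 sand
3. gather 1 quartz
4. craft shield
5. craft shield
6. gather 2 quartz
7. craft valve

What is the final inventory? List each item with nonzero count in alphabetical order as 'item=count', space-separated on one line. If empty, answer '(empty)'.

Answer: quartz=3 sand=1 valve=1

Derivation:
After 1 (gather 3 quartz): quartz=3
After 2 (gather 7 sand): quartz=3 sand=7
After 3 (gather 1 quartz): quartz=4 sand=7
After 4 (craft shield): quartz=3 sand=4 shield=1
After 5 (craft shield): quartz=2 sand=1 shield=2
After 6 (gather 2 quartz): quartz=4 sand=1 shield=2
After 7 (craft valve): quartz=3 sand=1 valve=1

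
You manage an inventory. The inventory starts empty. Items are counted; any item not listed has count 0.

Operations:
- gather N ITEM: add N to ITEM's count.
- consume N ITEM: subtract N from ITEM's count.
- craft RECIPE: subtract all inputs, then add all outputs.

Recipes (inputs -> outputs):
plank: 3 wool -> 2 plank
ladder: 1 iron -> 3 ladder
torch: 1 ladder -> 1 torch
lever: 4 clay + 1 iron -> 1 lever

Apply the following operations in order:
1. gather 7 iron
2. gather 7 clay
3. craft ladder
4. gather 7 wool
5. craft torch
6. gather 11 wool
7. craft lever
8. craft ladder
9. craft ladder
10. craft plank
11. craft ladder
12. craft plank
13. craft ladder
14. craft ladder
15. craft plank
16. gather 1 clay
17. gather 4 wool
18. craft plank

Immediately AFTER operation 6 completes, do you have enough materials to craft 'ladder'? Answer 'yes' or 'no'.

After 1 (gather 7 iron): iron=7
After 2 (gather 7 clay): clay=7 iron=7
After 3 (craft ladder): clay=7 iron=6 ladder=3
After 4 (gather 7 wool): clay=7 iron=6 ladder=3 wool=7
After 5 (craft torch): clay=7 iron=6 ladder=2 torch=1 wool=7
After 6 (gather 11 wool): clay=7 iron=6 ladder=2 torch=1 wool=18

Answer: yes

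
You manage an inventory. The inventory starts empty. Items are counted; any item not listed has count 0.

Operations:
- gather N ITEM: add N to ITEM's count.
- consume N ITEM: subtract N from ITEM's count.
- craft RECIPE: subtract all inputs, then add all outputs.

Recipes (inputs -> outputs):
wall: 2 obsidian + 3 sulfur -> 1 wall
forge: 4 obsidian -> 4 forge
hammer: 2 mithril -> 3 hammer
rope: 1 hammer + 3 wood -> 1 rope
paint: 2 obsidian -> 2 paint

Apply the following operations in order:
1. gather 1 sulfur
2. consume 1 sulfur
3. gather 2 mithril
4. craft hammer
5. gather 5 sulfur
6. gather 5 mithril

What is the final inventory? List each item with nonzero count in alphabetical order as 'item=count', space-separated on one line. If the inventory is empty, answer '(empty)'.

Answer: hammer=3 mithril=5 sulfur=5

Derivation:
After 1 (gather 1 sulfur): sulfur=1
After 2 (consume 1 sulfur): (empty)
After 3 (gather 2 mithril): mithril=2
After 4 (craft hammer): hammer=3
After 5 (gather 5 sulfur): hammer=3 sulfur=5
After 6 (gather 5 mithril): hammer=3 mithril=5 sulfur=5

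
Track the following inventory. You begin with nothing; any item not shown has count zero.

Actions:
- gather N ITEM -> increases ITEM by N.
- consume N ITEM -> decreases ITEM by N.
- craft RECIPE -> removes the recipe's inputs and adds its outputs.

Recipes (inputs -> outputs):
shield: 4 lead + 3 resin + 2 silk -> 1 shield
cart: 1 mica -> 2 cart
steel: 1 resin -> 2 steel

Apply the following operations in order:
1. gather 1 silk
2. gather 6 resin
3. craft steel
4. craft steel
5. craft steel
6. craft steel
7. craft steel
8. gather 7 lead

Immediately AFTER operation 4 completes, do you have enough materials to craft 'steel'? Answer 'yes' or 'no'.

After 1 (gather 1 silk): silk=1
After 2 (gather 6 resin): resin=6 silk=1
After 3 (craft steel): resin=5 silk=1 steel=2
After 4 (craft steel): resin=4 silk=1 steel=4

Answer: yes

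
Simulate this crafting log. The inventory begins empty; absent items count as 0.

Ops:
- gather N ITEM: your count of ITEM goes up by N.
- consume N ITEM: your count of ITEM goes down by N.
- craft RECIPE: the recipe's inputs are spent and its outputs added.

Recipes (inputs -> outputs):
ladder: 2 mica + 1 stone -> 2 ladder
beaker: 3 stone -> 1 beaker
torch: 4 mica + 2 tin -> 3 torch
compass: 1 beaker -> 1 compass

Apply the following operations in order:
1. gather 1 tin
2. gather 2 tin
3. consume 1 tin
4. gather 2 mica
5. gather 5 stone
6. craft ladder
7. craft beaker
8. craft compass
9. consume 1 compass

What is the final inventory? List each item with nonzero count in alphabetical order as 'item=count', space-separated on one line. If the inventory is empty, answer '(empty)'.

After 1 (gather 1 tin): tin=1
After 2 (gather 2 tin): tin=3
After 3 (consume 1 tin): tin=2
After 4 (gather 2 mica): mica=2 tin=2
After 5 (gather 5 stone): mica=2 stone=5 tin=2
After 6 (craft ladder): ladder=2 stone=4 tin=2
After 7 (craft beaker): beaker=1 ladder=2 stone=1 tin=2
After 8 (craft compass): compass=1 ladder=2 stone=1 tin=2
After 9 (consume 1 compass): ladder=2 stone=1 tin=2

Answer: ladder=2 stone=1 tin=2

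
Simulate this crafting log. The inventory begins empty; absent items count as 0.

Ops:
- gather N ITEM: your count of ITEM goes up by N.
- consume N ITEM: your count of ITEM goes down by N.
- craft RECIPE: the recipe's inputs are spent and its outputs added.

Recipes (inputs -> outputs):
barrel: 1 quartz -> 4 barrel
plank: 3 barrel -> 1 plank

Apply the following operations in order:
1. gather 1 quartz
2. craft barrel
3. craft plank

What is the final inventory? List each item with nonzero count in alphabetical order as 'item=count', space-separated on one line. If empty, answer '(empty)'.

After 1 (gather 1 quartz): quartz=1
After 2 (craft barrel): barrel=4
After 3 (craft plank): barrel=1 plank=1

Answer: barrel=1 plank=1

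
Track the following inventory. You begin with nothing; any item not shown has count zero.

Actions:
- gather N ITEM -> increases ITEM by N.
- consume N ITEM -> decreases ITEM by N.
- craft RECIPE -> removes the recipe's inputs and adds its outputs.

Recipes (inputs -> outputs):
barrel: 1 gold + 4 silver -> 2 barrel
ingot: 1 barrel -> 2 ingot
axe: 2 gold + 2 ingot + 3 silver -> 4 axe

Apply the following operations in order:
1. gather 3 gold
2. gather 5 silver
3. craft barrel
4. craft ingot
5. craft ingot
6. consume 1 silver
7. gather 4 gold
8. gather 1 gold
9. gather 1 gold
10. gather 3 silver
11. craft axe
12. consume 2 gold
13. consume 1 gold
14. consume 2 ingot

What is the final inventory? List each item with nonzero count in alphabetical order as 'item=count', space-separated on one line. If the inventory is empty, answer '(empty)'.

After 1 (gather 3 gold): gold=3
After 2 (gather 5 silver): gold=3 silver=5
After 3 (craft barrel): barrel=2 gold=2 silver=1
After 4 (craft ingot): barrel=1 gold=2 ingot=2 silver=1
After 5 (craft ingot): gold=2 ingot=4 silver=1
After 6 (consume 1 silver): gold=2 ingot=4
After 7 (gather 4 gold): gold=6 ingot=4
After 8 (gather 1 gold): gold=7 ingot=4
After 9 (gather 1 gold): gold=8 ingot=4
After 10 (gather 3 silver): gold=8 ingot=4 silver=3
After 11 (craft axe): axe=4 gold=6 ingot=2
After 12 (consume 2 gold): axe=4 gold=4 ingot=2
After 13 (consume 1 gold): axe=4 gold=3 ingot=2
After 14 (consume 2 ingot): axe=4 gold=3

Answer: axe=4 gold=3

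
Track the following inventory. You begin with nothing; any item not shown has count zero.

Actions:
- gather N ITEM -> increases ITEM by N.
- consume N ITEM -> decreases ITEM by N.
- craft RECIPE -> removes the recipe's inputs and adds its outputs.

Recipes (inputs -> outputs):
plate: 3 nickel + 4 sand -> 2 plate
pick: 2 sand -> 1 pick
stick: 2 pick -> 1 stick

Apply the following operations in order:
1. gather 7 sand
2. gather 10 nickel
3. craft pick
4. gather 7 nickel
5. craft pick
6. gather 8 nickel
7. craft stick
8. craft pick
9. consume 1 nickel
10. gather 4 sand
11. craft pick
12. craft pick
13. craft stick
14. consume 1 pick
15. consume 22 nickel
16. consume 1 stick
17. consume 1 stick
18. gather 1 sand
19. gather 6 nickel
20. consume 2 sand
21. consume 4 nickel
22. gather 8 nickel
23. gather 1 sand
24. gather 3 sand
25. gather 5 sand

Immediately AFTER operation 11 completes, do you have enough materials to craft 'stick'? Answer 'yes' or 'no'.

After 1 (gather 7 sand): sand=7
After 2 (gather 10 nickel): nickel=10 sand=7
After 3 (craft pick): nickel=10 pick=1 sand=5
After 4 (gather 7 nickel): nickel=17 pick=1 sand=5
After 5 (craft pick): nickel=17 pick=2 sand=3
After 6 (gather 8 nickel): nickel=25 pick=2 sand=3
After 7 (craft stick): nickel=25 sand=3 stick=1
After 8 (craft pick): nickel=25 pick=1 sand=1 stick=1
After 9 (consume 1 nickel): nickel=24 pick=1 sand=1 stick=1
After 10 (gather 4 sand): nickel=24 pick=1 sand=5 stick=1
After 11 (craft pick): nickel=24 pick=2 sand=3 stick=1

Answer: yes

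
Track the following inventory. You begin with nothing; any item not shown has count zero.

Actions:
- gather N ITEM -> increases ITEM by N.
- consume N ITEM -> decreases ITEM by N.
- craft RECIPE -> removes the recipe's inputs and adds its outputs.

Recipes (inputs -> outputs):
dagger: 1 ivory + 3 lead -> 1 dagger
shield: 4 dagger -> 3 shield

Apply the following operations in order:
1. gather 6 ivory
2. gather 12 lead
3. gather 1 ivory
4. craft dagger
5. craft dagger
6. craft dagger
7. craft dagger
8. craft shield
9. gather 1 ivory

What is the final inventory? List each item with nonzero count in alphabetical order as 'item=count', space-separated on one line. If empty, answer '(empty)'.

After 1 (gather 6 ivory): ivory=6
After 2 (gather 12 lead): ivory=6 lead=12
After 3 (gather 1 ivory): ivory=7 lead=12
After 4 (craft dagger): dagger=1 ivory=6 lead=9
After 5 (craft dagger): dagger=2 ivory=5 lead=6
After 6 (craft dagger): dagger=3 ivory=4 lead=3
After 7 (craft dagger): dagger=4 ivory=3
After 8 (craft shield): ivory=3 shield=3
After 9 (gather 1 ivory): ivory=4 shield=3

Answer: ivory=4 shield=3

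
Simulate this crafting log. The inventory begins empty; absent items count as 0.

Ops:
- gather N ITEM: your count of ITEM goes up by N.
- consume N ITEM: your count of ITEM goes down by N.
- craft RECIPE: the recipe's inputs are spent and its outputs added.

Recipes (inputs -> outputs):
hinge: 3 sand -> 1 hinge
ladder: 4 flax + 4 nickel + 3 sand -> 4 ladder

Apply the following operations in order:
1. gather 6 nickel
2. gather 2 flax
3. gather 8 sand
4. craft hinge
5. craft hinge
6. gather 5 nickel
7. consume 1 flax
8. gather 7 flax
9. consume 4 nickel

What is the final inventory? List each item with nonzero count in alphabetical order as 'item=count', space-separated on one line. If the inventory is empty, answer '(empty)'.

Answer: flax=8 hinge=2 nickel=7 sand=2

Derivation:
After 1 (gather 6 nickel): nickel=6
After 2 (gather 2 flax): flax=2 nickel=6
After 3 (gather 8 sand): flax=2 nickel=6 sand=8
After 4 (craft hinge): flax=2 hinge=1 nickel=6 sand=5
After 5 (craft hinge): flax=2 hinge=2 nickel=6 sand=2
After 6 (gather 5 nickel): flax=2 hinge=2 nickel=11 sand=2
After 7 (consume 1 flax): flax=1 hinge=2 nickel=11 sand=2
After 8 (gather 7 flax): flax=8 hinge=2 nickel=11 sand=2
After 9 (consume 4 nickel): flax=8 hinge=2 nickel=7 sand=2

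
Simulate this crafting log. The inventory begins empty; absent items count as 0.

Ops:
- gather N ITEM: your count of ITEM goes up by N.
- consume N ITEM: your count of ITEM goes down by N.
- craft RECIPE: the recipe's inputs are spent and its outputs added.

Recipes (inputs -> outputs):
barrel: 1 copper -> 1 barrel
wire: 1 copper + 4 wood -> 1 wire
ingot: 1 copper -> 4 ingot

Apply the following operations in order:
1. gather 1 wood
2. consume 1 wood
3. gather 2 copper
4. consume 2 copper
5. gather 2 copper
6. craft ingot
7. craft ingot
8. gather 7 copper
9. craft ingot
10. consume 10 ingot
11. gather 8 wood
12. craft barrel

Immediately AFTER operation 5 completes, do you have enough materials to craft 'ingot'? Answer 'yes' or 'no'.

After 1 (gather 1 wood): wood=1
After 2 (consume 1 wood): (empty)
After 3 (gather 2 copper): copper=2
After 4 (consume 2 copper): (empty)
After 5 (gather 2 copper): copper=2

Answer: yes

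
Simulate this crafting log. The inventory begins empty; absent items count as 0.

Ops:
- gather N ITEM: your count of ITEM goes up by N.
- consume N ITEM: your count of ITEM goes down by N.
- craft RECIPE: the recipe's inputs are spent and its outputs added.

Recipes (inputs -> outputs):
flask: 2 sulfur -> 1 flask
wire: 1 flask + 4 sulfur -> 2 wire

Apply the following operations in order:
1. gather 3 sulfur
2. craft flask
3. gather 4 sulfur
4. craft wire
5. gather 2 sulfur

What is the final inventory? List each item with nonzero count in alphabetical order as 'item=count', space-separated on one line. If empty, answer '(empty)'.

Answer: sulfur=3 wire=2

Derivation:
After 1 (gather 3 sulfur): sulfur=3
After 2 (craft flask): flask=1 sulfur=1
After 3 (gather 4 sulfur): flask=1 sulfur=5
After 4 (craft wire): sulfur=1 wire=2
After 5 (gather 2 sulfur): sulfur=3 wire=2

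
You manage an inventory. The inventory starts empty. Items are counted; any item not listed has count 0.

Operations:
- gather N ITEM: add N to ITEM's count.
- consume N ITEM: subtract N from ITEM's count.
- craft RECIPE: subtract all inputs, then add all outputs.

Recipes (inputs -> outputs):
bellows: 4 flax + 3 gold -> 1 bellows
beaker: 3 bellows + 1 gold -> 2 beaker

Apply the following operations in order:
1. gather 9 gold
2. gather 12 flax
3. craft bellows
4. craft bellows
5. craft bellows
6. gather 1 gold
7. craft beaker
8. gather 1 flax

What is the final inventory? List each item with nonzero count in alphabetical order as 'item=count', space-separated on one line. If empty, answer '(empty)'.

After 1 (gather 9 gold): gold=9
After 2 (gather 12 flax): flax=12 gold=9
After 3 (craft bellows): bellows=1 flax=8 gold=6
After 4 (craft bellows): bellows=2 flax=4 gold=3
After 5 (craft bellows): bellows=3
After 6 (gather 1 gold): bellows=3 gold=1
After 7 (craft beaker): beaker=2
After 8 (gather 1 flax): beaker=2 flax=1

Answer: beaker=2 flax=1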